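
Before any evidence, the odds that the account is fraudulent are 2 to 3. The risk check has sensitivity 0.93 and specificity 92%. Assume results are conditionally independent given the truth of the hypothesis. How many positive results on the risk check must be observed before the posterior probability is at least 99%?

Prior odds = 2/3.
False-positive rate = 1 − 0.92 = 0.08; likelihood ratio of a positive = 0.93/0.08 = 11.625.
Target posterior odds = 0.99/0.01 = 99.
Need (2/3) × 11.625ⁿ ≥ 99, i.e. 11.625ⁿ ≥ 148.5.
11.625² = 135.140625 falls short of 148.5 but 11.625³ = 804357/512 reaches it, so n = 3.

3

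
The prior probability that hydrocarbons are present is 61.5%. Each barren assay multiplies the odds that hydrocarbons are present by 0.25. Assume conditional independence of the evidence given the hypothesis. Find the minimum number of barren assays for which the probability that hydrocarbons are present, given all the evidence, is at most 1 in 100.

4

Prior odds: 0.615 ÷ 0.385 = 123/77.
Likelihood ratio per barren assay = 0.25.
Target posterior odds = 0.01/0.99 = 1/99.
Require 0.25ⁿ ≤ 1/99 ÷ (123/77) = 7/1107.
0.25³ = 0.015625 is still above 7/1107 but 0.25⁴ = 0.00390625 is at or below it, so n = 4.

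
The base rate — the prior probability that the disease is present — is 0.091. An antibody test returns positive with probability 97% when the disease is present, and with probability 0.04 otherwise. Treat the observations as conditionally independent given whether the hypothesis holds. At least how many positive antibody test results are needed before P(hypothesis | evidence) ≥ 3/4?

Prior odds = 0.091/0.909 = 91/909.
Likelihood ratio of a positive result = 0.97/0.04 = 24.25.
Target odds: 0.75 ÷ 0.25 = 3.
Need (91/909) × 24.25ⁿ ≥ 3, i.e. 24.25ⁿ ≥ 2727/91.
24.25¹ = 24.25 falls short of 2727/91 but 24.25² = 588.0625 reaches it, so n = 2.

2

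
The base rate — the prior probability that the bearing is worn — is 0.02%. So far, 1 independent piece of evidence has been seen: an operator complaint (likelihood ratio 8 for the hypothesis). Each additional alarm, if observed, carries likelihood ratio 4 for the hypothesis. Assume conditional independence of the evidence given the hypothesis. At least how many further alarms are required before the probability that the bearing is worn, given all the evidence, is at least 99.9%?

10

Prior odds = 0.0002/0.9998 = 1/4999.
Bayes factor of the evidence already in hand = 8.
Odds after that evidence = (1/4999) × 8 = 8/4999.
Target odds = 0.999/0.001 = 999.
Need 4ⁿ ≥ 999 ÷ (8/4999) = 624250.125.
4⁹ = 262144 falls short of 624250.125 but 4¹⁰ = 1048576 reaches it, so n = 10.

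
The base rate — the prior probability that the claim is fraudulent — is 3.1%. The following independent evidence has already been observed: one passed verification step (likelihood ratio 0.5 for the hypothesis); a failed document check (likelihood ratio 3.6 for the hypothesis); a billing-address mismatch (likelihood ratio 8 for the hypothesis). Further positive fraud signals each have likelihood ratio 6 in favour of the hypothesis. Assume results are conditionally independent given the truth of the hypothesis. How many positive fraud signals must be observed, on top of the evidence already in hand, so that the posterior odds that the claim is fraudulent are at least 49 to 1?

Prior odds = 0.031/0.969 = 31/969.
Combined Bayes factor of the evidence already in hand = 0.5 × 3.6 × 8 = 14.4.
Odds after that evidence = (31/969) × 14.4 = 744/1615.
Target odds = 49.
Need 6ⁿ ≥ 49 ÷ (744/1615) = 79135/744.
6² = 36 falls short of 79135/744 but 6³ = 216 reaches it, so n = 3.

3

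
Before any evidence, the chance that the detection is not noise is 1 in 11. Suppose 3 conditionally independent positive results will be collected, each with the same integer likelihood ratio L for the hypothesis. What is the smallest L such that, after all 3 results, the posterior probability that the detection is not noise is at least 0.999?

22

Prior odds = (1/11)/(10/11) = 0.1.
Target odds = 0.999/0.001 = 999.
Need L³ ≥ 999 ÷ 0.1 = 9990.
21³ = 9261 < 9990 ≤ 10648 = 22³, so L = 22.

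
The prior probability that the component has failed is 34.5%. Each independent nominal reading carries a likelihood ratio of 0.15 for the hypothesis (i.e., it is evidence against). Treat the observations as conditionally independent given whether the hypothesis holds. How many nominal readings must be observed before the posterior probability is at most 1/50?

2

Prior odds = 0.345/0.655 = 69/131.
Likelihood ratio per nominal reading = 0.15.
Target posterior odds = 0.02/0.98 = 1/49.
Need (69/131) × 0.15ⁿ ≤ 1/49, i.e. 0.15ⁿ ≤ 131/3381.
0.15¹ = 0.15 is still above 131/3381 but 0.15² = 0.0225 is at or below it, so n = 2.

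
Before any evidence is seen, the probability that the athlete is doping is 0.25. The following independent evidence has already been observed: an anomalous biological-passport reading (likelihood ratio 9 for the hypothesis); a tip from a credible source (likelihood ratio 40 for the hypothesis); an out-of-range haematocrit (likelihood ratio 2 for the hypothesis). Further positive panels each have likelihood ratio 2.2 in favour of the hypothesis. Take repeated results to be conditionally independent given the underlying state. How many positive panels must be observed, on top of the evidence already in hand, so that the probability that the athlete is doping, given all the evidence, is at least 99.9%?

2

Prior odds = 0.25/0.75 = 1/3.
Combined Bayes factor of the evidence already in hand = 9 × 40 × 2 = 720.
Odds after that evidence = (1/3) × 720 = 240.
Target odds = 0.999/0.001 = 999.
Need 2.2ⁿ ≥ 999 ÷ 240 = 4.1625.
2.2¹ = 2.2 falls short of 4.1625 but 2.2² = 4.84 reaches it, so n = 2.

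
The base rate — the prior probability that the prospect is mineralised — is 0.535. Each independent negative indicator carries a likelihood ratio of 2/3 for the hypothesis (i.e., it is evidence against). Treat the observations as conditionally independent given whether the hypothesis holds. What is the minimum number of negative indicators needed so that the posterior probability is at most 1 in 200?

Prior odds: 0.535 ÷ 0.465 = 107/93.
Likelihood ratio per negative indicator = 2/3.
Target posterior odds = 0.005/0.995 = 1/199.
Require (2/3)ⁿ ≤ 1/199 ÷ (107/93) = 93/21293.
(2/3)¹³ = 8192/1594323 is still above 93/21293 but (2/3)¹⁴ = 16384/4782969 is at or below it, so n = 14.

14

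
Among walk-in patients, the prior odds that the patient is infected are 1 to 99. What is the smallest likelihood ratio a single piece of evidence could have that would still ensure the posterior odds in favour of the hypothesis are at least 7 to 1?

693

Prior odds = 1/99.
Target odds = 7.
Required Bayes factor = 7 ÷ (1/99) = 693.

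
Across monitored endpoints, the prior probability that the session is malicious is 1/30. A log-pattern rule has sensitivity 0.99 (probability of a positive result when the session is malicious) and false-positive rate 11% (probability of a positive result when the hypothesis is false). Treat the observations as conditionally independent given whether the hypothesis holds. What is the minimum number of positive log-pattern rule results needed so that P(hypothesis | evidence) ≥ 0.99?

4

Prior odds = (1/30)/(29/30) = 1/29.
Likelihood ratio of a positive result = 0.99/0.11 = 9.
Target odds: 0.99 ÷ 0.01 = 99.
Require 9ⁿ ≥ 99 ÷ (1/29) = 2871.
9³ = 729 falls short of 2871 but 9⁴ = 6561 reaches it, so n = 4.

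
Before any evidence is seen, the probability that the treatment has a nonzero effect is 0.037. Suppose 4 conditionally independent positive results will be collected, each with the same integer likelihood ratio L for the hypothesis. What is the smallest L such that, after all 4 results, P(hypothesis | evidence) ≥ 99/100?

Prior odds = 0.037/0.963 = 37/963.
Target odds = 0.99/0.01 = 99.
Need L⁴ ≥ 99 ÷ (37/963) = 95337/37.
7⁴ = 2401 < 95337/37 ≤ 4096 = 8⁴, so L = 8.

8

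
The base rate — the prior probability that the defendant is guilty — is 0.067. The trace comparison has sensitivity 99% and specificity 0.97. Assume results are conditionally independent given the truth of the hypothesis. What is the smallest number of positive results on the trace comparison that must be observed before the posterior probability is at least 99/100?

Prior odds = 0.067/0.933 = 67/933.
False-positive rate = 1 − 0.97 = 0.03; likelihood ratio of a positive = 0.99/0.03 = 33.
Target odds: 0.99 ÷ 0.01 = 99.
Require 33ⁿ ≥ 99 ÷ (67/933) = 92367/67.
33² = 1089 falls short of 92367/67 but 33³ = 35937 reaches it, so n = 3.

3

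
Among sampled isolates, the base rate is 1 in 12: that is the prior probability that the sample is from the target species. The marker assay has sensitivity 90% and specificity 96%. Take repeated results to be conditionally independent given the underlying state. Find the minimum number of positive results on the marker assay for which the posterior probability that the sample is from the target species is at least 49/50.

3

Prior odds = (1/12)/(11/12) = 1/11.
False-positive rate = 1 − 0.96 = 0.04; likelihood ratio of a positive = 0.9/0.04 = 22.5.
Target odds: 0.98 ÷ 0.02 = 49.
Require 22.5ⁿ ≥ 49 ÷ (1/11) = 539.
22.5² = 506.25 falls short of 539 but 22.5³ = 11390.625 reaches it, so n = 3.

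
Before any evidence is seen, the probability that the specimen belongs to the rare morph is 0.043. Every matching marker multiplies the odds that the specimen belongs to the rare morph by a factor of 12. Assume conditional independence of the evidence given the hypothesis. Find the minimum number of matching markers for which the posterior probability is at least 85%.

Prior odds = 0.043/0.957 = 43/957.
Likelihood ratio per matching marker = 12.
Target posterior odds = 0.85/0.15 = 17/3.
Need (43/957) × 12ⁿ ≥ 17/3, i.e. 12ⁿ ≥ 5423/43.
12¹ = 12 falls short of 5423/43 but 12² = 144 reaches it, so n = 2.

2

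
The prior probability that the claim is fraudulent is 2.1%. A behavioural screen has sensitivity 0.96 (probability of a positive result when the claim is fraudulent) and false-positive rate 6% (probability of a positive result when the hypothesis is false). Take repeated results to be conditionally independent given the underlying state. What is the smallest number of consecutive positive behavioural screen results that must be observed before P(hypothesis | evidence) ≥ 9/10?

3

Prior odds = 0.021/0.979 = 21/979.
Likelihood ratio of a positive result = 0.96/0.06 = 16.
Target posterior odds = 0.9/0.1 = 9.
Require 16ⁿ ≥ 9 ÷ (21/979) = 2937/7.
16² = 256 falls short of 2937/7 but 16³ = 4096 reaches it, so n = 3.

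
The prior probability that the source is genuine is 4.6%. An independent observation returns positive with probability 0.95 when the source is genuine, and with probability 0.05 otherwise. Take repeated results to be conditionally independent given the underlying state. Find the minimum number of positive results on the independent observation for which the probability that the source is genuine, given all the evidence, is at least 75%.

2

Prior odds: 0.046 ÷ 0.954 = 23/477.
Likelihood ratio of a positive result = 0.95/0.05 = 19.
Target posterior odds = 0.75/0.25 = 3.
Need (23/477) × 19ⁿ ≥ 3, i.e. 19ⁿ ≥ 1431/23.
19¹ = 19 falls short of 1431/23 but 19² = 361 reaches it, so n = 2.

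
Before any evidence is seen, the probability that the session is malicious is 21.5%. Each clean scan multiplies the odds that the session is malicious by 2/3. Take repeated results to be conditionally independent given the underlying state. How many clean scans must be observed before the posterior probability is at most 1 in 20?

5

Prior odds: 0.215 ÷ 0.785 = 43/157.
Likelihood ratio per clean scan = 2/3.
Target odds: 0.05 ÷ 0.95 = 1/19.
Need (43/157) × (2/3)ⁿ ≤ 1/19, i.e. (2/3)ⁿ ≤ 157/817.
(2/3)⁴ = 16/81 is still above 157/817 but (2/3)⁵ = 32/243 is at or below it, so n = 5.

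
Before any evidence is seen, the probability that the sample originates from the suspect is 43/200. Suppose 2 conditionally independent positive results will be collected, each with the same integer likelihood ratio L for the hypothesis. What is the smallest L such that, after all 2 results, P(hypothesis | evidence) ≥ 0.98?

14

Prior odds = 0.215/0.785 = 43/157.
Target odds = 0.98/0.02 = 49.
Need L² ≥ 49 ÷ (43/157) = 7693/43.
13² = 169 < 7693/43 ≤ 196 = 14², so L = 14.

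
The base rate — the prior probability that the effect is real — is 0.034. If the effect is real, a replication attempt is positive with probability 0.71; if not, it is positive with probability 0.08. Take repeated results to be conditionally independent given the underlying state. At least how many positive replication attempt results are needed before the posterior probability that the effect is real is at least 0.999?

Prior odds = 0.034/0.966 = 17/483.
Likelihood ratio of a positive = 0.71/0.08 = 8.875.
Target posterior odds = 0.999/0.001 = 999.
Require 8.875ⁿ ≥ 999 ÷ (17/483) = 482517/17.
8.875⁴ = 25411681/4096 falls short of 482517/17 but 8.875⁵ ≈55060.7 reaches it, so n = 5.

5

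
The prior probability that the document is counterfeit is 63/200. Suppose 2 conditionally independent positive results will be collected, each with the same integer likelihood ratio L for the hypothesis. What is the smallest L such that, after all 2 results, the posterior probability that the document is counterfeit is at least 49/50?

11

Prior odds = 0.315/0.685 = 63/137.
Target odds = 0.98/0.02 = 49.
Need L² ≥ 49 ÷ (63/137) = 959/9.
10² = 100 < 959/9 ≤ 121 = 11², so L = 11.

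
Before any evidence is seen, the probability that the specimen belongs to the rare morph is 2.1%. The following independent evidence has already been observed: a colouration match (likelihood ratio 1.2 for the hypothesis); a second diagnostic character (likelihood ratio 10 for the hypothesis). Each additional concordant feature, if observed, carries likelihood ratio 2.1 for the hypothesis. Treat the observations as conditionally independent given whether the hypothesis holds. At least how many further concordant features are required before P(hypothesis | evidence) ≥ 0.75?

4

Prior odds = 0.021/0.979 = 21/979.
Combined Bayes factor of the evidence already in hand = 1.2 × 10 = 12.
Odds after that evidence = (21/979) × 12 = 252/979.
Target odds = 0.75/0.25 = 3.
Need 2.1ⁿ ≥ 3 ÷ (252/979) = 979/84.
2.1³ = 9.261 falls short of 979/84 but 2.1⁴ = 19.4481 reaches it, so n = 4.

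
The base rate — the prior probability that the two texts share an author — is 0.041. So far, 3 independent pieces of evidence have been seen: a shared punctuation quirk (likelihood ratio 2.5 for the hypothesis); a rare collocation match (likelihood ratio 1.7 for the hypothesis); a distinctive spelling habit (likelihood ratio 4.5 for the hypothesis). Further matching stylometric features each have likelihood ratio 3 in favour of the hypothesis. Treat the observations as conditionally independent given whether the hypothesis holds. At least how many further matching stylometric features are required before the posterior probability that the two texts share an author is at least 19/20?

3

Prior odds = 0.041/0.959 = 41/959.
Combined Bayes factor of the evidence already in hand = 2.5 × 1.7 × 4.5 = 19.125.
Odds after that evidence = (41/959) × 19.125 = 6273/7672.
Target odds = 0.95/0.05 = 19.
Need 3ⁿ ≥ 19 ÷ (6273/7672) = 145768/6273.
3² = 9 falls short of 145768/6273 but 3³ = 27 reaches it, so n = 3.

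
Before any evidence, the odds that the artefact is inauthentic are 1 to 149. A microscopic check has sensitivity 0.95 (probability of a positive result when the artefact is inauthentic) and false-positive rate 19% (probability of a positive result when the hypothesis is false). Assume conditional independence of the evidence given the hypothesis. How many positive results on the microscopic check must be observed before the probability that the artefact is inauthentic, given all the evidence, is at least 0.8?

4

Prior odds = 1/149.
Likelihood ratio of a positive result = 0.95/0.19 = 5.
Target odds: 0.8 ÷ 0.2 = 4.
Need (1/149) × 5ⁿ ≥ 4, i.e. 5ⁿ ≥ 596.
5³ = 125 falls short of 596 but 5⁴ = 625 reaches it, so n = 4.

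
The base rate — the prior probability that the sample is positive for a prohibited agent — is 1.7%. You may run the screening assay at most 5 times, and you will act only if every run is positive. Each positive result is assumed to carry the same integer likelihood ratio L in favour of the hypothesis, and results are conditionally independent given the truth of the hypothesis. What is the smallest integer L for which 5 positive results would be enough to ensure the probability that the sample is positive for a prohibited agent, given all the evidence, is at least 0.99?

Prior odds = 0.017/0.983 = 17/983.
Target odds = 0.99/0.01 = 99.
Need L⁵ ≥ 99 ÷ (17/983) = 97317/17.
5⁵ = 3125 < 97317/17 ≤ 7776 = 6⁵, so L = 6.

6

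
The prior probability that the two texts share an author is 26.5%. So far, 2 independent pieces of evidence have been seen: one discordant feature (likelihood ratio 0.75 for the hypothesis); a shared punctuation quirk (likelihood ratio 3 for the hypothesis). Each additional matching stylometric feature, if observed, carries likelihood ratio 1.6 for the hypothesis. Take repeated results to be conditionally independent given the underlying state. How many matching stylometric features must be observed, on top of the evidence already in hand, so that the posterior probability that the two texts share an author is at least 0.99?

11

Prior odds = 0.265/0.735 = 53/147.
Combined Bayes factor of the evidence already in hand = 0.75 × 3 = 2.25.
Odds after that evidence = (53/147) × 2.25 = 159/196.
Target odds = 0.99/0.01 = 99.
Need 1.6ⁿ ≥ 99 ÷ (159/196) = 6468/53.
1.6¹⁰ ≈109.951 falls short of 6468/53 but 1.6¹¹ ≈175.922 reaches it, so n = 11.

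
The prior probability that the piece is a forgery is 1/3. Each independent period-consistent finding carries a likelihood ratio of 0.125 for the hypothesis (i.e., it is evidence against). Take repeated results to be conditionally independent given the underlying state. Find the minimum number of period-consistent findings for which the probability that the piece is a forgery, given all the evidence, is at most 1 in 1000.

3

Prior odds: (1/3) ÷ (2/3) = 0.5.
Likelihood ratio per period-consistent finding = 0.125.
Target odds: 0.001 ÷ 0.999 = 1/999.
Need 0.5 × 0.125ⁿ ≤ 1/999, i.e. 0.125ⁿ ≤ 2/999.
0.125² = 0.015625 is still above 2/999 but 0.125³ = 0.001953125 is at or below it, so n = 3.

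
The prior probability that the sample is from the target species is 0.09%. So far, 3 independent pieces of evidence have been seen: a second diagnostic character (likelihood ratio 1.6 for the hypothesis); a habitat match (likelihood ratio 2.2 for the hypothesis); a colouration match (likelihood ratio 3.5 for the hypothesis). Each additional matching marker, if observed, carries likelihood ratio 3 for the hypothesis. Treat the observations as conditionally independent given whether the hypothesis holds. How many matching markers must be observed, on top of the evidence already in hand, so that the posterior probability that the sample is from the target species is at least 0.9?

7

Prior odds = 0.0009/0.9991 = 9/9991.
Combined Bayes factor of the evidence already in hand = 1.6 × 2.2 × 3.5 = 12.32.
Odds after that evidence = (9/9991) × 12.32 = 2772/249775.
Target odds = 0.9/0.1 = 9.
Need 3ⁿ ≥ 9 ÷ (2772/249775) = 249775/308.
3⁶ = 729 falls short of 249775/308 but 3⁷ = 2187 reaches it, so n = 7.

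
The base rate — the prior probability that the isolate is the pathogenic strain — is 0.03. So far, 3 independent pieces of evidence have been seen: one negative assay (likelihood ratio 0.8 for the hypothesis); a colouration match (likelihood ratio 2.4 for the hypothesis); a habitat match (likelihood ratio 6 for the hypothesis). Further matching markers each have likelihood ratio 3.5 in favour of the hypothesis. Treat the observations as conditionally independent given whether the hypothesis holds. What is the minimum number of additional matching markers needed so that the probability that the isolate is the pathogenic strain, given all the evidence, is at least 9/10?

3

Prior odds = 0.03/0.97 = 3/97.
Combined Bayes factor of the evidence already in hand = 0.8 × 2.4 × 6 = 11.52.
Odds after that evidence = (3/97) × 11.52 = 864/2425.
Target odds = 0.9/0.1 = 9.
Need 3.5ⁿ ≥ 9 ÷ (864/2425) = 2425/96.
3.5² = 12.25 falls short of 2425/96 but 3.5³ = 42.875 reaches it, so n = 3.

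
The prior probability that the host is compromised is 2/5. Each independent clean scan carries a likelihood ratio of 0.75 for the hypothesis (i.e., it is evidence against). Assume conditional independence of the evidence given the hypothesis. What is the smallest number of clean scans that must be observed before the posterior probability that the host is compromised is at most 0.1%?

Prior odds = 0.4/0.6 = 2/3.
Likelihood ratio per clean scan = 0.75.
Target posterior odds = 0.001/0.999 = 1/999.
Require 0.75ⁿ ≤ 1/999 ÷ (2/3) = 1/666.
0.75²² ≈0.00178381 is still above 1/666 but 0.75²³ ≈0.00133786 is at or below it, so n = 23.

23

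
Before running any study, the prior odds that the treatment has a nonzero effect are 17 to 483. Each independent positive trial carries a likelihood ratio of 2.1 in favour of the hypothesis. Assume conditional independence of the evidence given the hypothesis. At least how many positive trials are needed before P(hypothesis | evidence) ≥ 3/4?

Prior odds = 17/483.
Likelihood ratio per positive trial = 2.1.
Target odds: 0.75 ÷ 0.25 = 3.
Require 2.1ⁿ ≥ 3 ÷ (17/483) = 1449/17.
2.1⁵ = 4084101/100000 falls short of 1449/17 but 2.1⁶ = 85766121/1000000 reaches it, so n = 6.

6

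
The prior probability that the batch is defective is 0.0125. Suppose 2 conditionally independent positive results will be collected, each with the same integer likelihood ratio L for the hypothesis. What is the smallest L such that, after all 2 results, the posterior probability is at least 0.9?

27

Prior odds = 0.0125/0.9875 = 1/79.
Target odds = 0.9/0.1 = 9.
Need L² ≥ 9 ÷ (1/79) = 711.
26² = 676 < 711 ≤ 729 = 27², so L = 27.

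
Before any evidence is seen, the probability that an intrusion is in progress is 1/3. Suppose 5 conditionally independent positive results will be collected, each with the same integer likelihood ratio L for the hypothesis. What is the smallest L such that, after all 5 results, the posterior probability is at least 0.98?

3

Prior odds = (1/3)/(2/3) = 0.5.
Target odds = 0.98/0.02 = 49.
Need L⁵ ≥ 49 ÷ 0.5 = 98.
2⁵ = 32 < 98 ≤ 243 = 3⁵, so L = 3.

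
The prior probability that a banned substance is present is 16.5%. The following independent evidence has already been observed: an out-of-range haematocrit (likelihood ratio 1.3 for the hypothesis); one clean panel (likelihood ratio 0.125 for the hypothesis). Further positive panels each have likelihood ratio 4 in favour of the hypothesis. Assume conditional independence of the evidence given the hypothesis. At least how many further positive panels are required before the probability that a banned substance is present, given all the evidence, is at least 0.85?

4

Prior odds = 0.165/0.835 = 33/167.
Combined Bayes factor of the evidence already in hand = 1.3 × 0.125 = 0.1625.
Odds after that evidence = (33/167) × 0.1625 = 429/13360.
Target odds = 0.85/0.15 = 17/3.
Need 4ⁿ ≥ 17/3 ÷ (429/13360) = 227120/1287.
4³ = 64 falls short of 227120/1287 but 4⁴ = 256 reaches it, so n = 4.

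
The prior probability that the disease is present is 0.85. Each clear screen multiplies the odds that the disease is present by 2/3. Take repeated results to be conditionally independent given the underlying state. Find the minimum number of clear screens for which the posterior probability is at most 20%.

8

Prior odds = 0.85/0.15 = 17/3.
Likelihood ratio per clear screen = 2/3.
Target posterior odds = 0.2/0.8 = 0.25.
Need (17/3) × (2/3)ⁿ ≤ 0.25, i.e. (2/3)ⁿ ≤ 3/68.
(2/3)⁷ = 128/2187 is still above 3/68 but (2/3)⁸ = 256/6561 is at or below it, so n = 8.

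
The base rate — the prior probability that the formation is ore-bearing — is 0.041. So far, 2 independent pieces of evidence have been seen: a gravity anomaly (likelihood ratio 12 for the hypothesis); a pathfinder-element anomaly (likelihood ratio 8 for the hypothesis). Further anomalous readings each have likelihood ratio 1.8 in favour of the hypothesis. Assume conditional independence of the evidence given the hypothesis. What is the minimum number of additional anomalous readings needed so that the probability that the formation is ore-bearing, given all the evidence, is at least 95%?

3

Prior odds = 0.041/0.959 = 41/959.
Combined Bayes factor of the evidence already in hand = 12 × 8 = 96.
Odds after that evidence = (41/959) × 96 = 3936/959.
Target odds = 0.95/0.05 = 19.
Need 1.8ⁿ ≥ 19 ÷ (3936/959) = 18221/3936.
1.8² = 3.24 falls short of 18221/3936 but 1.8³ = 5.832 reaches it, so n = 3.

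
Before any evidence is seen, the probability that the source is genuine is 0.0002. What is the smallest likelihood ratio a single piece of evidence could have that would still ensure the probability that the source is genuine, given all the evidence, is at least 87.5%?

34993

Prior odds = 0.0002/0.9998 = 1/4999.
Target odds = 0.875/0.125 = 7.
Required Bayes factor = 7 ÷ (1/4999) = 34993.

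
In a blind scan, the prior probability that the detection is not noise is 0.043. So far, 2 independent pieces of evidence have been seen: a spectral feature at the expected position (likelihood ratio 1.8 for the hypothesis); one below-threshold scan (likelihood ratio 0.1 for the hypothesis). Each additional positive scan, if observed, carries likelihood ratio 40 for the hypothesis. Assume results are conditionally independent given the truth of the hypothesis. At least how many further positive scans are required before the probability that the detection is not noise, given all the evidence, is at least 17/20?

2

Prior odds = 0.043/0.957 = 43/957.
Combined Bayes factor of the evidence already in hand = 1.8 × 0.1 = 0.18.
Odds after that evidence = (43/957) × 0.18 = 129/15950.
Target odds = 0.85/0.15 = 17/3.
Need 40ⁿ ≥ 17/3 ÷ (129/15950) = 271150/387.
40¹ = 40 falls short of 271150/387 but 40² = 1600 reaches it, so n = 2.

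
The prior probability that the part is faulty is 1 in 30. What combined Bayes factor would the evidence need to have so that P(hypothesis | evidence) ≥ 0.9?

Prior odds = (1/30)/(29/30) = 1/29.
Target odds = 0.9/0.1 = 9.
Required Bayes factor = 9 ÷ (1/29) = 261.

261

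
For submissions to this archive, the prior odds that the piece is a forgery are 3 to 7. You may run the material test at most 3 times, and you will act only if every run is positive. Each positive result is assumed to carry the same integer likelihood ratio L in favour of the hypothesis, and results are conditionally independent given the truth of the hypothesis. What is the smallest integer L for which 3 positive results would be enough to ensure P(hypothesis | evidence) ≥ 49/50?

Prior odds = 3/7.
Target odds = 0.98/0.02 = 49.
Need L³ ≥ 49 ÷ (3/7) = 343/3.
4³ = 64 < 343/3 ≤ 125 = 5³, so L = 5.

5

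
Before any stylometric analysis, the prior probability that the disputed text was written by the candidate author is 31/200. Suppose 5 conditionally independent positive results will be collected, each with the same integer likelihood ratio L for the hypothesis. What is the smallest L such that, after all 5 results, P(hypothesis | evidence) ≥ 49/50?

Prior odds = 0.155/0.845 = 31/169.
Target odds = 0.98/0.02 = 49.
Need L⁵ ≥ 49 ÷ (31/169) = 8281/31.
3⁵ = 243 < 8281/31 ≤ 1024 = 4⁵, so L = 4.

4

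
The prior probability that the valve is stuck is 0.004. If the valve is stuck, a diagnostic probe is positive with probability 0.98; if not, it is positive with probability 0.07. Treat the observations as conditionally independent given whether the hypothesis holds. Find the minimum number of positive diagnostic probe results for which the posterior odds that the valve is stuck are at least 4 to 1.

Prior odds = 0.004/0.996 = 1/249.
Likelihood ratio of a positive = 0.98/0.07 = 14.
Target odds = 4.
Require 14ⁿ ≥ 4 ÷ (1/249) = 996.
14² = 196 falls short of 996 but 14³ = 2744 reaches it, so n = 3.

3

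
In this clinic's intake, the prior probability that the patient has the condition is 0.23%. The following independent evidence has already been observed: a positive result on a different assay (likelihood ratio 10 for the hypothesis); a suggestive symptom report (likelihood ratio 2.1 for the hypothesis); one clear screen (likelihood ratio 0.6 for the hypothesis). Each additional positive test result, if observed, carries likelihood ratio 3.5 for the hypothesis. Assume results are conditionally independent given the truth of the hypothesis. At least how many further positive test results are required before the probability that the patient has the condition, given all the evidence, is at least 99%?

Prior odds = 0.0023/0.9977 = 23/9977.
Combined Bayes factor of the evidence already in hand = 10 × 2.1 × 0.6 = 12.6.
Odds after that evidence = (23/9977) × 12.6 = 1449/49885.
Target odds = 0.99/0.01 = 99.
Need 3.5ⁿ ≥ 99 ÷ (1449/49885) = 548735/161.
3.5⁶ = 1838.265625 falls short of 548735/161 but 3.5⁷ = 823543/128 reaches it, so n = 7.

7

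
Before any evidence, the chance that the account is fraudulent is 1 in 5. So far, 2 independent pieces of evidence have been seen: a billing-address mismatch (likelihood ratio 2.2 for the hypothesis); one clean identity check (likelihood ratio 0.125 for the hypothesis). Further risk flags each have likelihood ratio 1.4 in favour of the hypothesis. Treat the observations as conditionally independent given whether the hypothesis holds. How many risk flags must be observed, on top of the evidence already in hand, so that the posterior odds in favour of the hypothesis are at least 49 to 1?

20

Prior odds = 0.2/0.8 = 0.25.
Combined Bayes factor of the evidence already in hand = 2.2 × 0.125 = 0.275.
Odds after that evidence = 0.25 × 0.275 = 0.06875.
Target odds = 49.
Need 1.4ⁿ ≥ 49 ÷ 0.06875 = 7840/11.
1.4¹⁹ ≈597.63 falls short of 7840/11 but 1.4²⁰ ≈836.683 reaches it, so n = 20.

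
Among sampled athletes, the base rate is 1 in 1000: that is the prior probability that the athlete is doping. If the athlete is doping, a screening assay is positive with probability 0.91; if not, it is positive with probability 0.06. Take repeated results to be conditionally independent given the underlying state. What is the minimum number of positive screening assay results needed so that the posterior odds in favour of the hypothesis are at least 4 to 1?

4

Prior odds = 0.001/0.999 = 1/999.
Likelihood ratio of a positive = 0.91/0.06 = 91/6.
Target odds = 4.
Need (1/999) × (91/6)ⁿ ≥ 4, i.e. (91/6)ⁿ ≥ 3996.
(91/6)³ = 753571/216 falls short of 3996 but (91/6)⁴ = 68574961/1296 reaches it, so n = 4.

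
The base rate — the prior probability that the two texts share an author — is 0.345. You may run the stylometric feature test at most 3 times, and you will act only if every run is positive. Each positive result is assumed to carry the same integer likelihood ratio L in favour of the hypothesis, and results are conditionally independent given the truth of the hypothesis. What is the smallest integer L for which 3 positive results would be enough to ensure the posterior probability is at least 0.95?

Prior odds = 0.345/0.655 = 69/131.
Target odds = 0.95/0.05 = 19.
Need L³ ≥ 19 ÷ (69/131) = 2489/69.
3³ = 27 < 2489/69 ≤ 64 = 4³, so L = 4.

4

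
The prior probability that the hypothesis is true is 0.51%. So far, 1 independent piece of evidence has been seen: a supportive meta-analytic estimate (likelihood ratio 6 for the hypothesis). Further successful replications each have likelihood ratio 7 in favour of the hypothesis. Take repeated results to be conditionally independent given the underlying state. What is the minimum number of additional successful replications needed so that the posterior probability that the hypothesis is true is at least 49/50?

Prior odds = 0.0051/0.9949 = 51/9949.
Bayes factor of the evidence already in hand = 6.
Odds after that evidence = (51/9949) × 6 = 306/9949.
Target odds = 0.98/0.02 = 49.
Need 7ⁿ ≥ 49 ÷ (306/9949) = 487501/306.
7³ = 343 falls short of 487501/306 but 7⁴ = 2401 reaches it, so n = 4.

4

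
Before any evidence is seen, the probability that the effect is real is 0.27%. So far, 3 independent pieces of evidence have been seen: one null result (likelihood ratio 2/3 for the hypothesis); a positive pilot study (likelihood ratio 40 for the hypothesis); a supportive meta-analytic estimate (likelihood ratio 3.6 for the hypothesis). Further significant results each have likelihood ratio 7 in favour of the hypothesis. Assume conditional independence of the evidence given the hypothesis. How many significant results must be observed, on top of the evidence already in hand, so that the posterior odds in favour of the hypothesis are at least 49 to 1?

Prior odds = 0.0027/0.9973 = 27/9973.
Combined Bayes factor of the evidence already in hand = (2/3) × 40 × 3.6 = 96.
Odds after that evidence = (27/9973) × 96 = 2592/9973.
Target odds = 49.
Need 7ⁿ ≥ 49 ÷ (2592/9973) = 488677/2592.
7² = 49 falls short of 488677/2592 but 7³ = 343 reaches it, so n = 3.

3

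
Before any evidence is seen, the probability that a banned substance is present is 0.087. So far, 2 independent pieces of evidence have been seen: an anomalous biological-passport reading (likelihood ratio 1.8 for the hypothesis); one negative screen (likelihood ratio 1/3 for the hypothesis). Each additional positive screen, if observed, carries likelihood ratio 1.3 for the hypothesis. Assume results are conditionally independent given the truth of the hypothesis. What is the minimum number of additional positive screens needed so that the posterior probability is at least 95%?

23

Prior odds = 0.087/0.913 = 87/913.
Combined Bayes factor of the evidence already in hand = 1.8 × (1/3) = 0.6.
Odds after that evidence = (87/913) × 0.6 = 261/4565.
Target odds = 0.95/0.05 = 19.
Need 1.3ⁿ ≥ 19 ÷ (261/4565) = 86735/261.
1.3²² ≈321.184 falls short of 86735/261 but 1.3²³ ≈417.539 reaches it, so n = 23.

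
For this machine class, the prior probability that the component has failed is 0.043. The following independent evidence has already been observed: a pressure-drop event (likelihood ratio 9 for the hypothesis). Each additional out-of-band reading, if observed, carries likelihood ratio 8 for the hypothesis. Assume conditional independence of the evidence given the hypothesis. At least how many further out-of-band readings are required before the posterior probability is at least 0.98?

3

Prior odds = 0.043/0.957 = 43/957.
Bayes factor of the evidence already in hand = 9.
Odds after that evidence = (43/957) × 9 = 129/319.
Target odds = 0.98/0.02 = 49.
Need 8ⁿ ≥ 49 ÷ (129/319) = 15631/129.
8² = 64 falls short of 15631/129 but 8³ = 512 reaches it, so n = 3.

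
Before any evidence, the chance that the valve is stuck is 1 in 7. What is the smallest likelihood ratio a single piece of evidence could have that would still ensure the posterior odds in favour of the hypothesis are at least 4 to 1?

Prior odds = (1/7)/(6/7) = 1/6.
Target odds = 4.
Required Bayes factor = 4 ÷ (1/6) = 24.

24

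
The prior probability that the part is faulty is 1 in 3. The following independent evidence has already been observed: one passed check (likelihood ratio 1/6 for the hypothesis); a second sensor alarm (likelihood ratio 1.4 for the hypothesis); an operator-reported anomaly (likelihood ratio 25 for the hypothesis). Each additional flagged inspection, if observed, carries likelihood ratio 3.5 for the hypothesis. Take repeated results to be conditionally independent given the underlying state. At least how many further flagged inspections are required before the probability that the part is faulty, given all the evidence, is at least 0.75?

Prior odds = (1/3)/(2/3) = 0.5.
Combined Bayes factor of the evidence already in hand = (1/6) × 1.4 × 25 = 35/6.
Odds after that evidence = 0.5 × 35/6 = 35/12.
Target odds = 0.75/0.25 = 3.
Need 3.5ⁿ ≥ 3 ÷ (35/12) = 36/35.
3.5¹ = 3.5, which meets the required 36/35; so n = 1.

1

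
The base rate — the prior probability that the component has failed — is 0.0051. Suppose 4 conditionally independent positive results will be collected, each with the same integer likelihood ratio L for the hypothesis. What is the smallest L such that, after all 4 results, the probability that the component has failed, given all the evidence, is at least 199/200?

Prior odds = 0.0051/0.9949 = 51/9949.
Target odds = 0.995/0.005 = 199.
Need L⁴ ≥ 199 ÷ (51/9949) = 1979851/51.
14⁴ = 38416 < 1979851/51 ≤ 50625 = 15⁴, so L = 15.

15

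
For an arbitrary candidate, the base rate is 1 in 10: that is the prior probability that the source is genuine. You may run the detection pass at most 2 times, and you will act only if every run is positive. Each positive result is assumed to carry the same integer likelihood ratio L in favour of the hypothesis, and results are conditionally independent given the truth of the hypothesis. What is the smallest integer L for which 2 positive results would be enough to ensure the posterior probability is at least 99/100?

30

Prior odds = 0.1/0.9 = 1/9.
Target odds = 0.99/0.01 = 99.
Need L² ≥ 99 ÷ (1/9) = 891.
29² = 841 < 891 ≤ 900 = 30², so L = 30.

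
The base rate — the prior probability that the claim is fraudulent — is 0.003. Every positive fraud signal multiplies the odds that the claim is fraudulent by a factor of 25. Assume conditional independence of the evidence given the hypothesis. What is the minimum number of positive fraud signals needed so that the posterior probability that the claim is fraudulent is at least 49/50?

Prior odds: 0.003 ÷ 0.997 = 3/997.
Likelihood ratio per positive fraud signal = 25.
Target posterior odds = 0.98/0.02 = 49.
Need (3/997) × 25ⁿ ≥ 49, i.e. 25ⁿ ≥ 48853/3.
25³ = 15625 falls short of 48853/3 but 25⁴ = 390625 reaches it, so n = 4.

4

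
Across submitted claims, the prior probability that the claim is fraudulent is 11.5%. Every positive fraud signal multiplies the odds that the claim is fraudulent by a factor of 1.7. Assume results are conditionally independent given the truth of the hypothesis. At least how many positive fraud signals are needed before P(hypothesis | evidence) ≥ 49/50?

12

Prior odds = 0.115/0.885 = 23/177.
Likelihood ratio per positive fraud signal = 1.7.
Target posterior odds = 0.98/0.02 = 49.
Need (23/177) × 1.7ⁿ ≥ 49, i.e. 1.7ⁿ ≥ 8673/23.
1.7¹¹ ≈342.719 falls short of 8673/23 but 1.7¹² ≈582.622 reaches it, so n = 12.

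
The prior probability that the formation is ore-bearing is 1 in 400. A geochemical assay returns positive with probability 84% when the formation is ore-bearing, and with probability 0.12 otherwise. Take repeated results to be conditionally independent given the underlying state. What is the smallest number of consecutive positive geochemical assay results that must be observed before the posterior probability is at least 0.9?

5

Prior odds: 0.0025 ÷ 0.9975 = 1/399.
Likelihood ratio of a positive result = 0.84/0.12 = 7.
Target odds: 0.9 ÷ 0.1 = 9.
Require 7ⁿ ≥ 9 ÷ (1/399) = 3591.
7⁴ = 2401 falls short of 3591 but 7⁵ = 16807 reaches it, so n = 5.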